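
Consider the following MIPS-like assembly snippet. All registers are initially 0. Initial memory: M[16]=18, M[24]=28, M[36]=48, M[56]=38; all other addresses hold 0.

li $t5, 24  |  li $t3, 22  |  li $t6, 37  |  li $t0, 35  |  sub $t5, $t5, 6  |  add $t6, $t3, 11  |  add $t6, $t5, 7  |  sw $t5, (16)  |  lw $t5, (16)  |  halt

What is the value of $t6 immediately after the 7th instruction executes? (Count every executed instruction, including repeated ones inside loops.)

after li $t5, 24: $t5=24
after li $t3, 22: $t3=22
after li $t6, 37: $t6=37
after li $t0, 35: $t0=35
after sub $t5, $t5, 6: $t5=24-6=18
after add $t6, $t3, 11: $t6=22+11=33
after add $t6, $t5, 7: $t6=18+7=25
After step 7: $t6 = 25.

25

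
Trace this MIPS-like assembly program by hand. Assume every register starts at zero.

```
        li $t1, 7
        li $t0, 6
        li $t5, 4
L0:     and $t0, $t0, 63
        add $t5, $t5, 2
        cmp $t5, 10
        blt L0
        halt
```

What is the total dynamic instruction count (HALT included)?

li $t1, 7 → $t1=7
li $t0, 6 → $t0=6
li $t5, 4 → $t5=4
and $t0, $t0, 63 → $t0=6&63=6
add $t5, $t5, 2 → $t5=4+2=6
cmp $t5, 10  (cmp 6,10)
blt L0: taken
and $t0, $t0, 63 → $t0=6&63=6
add $t5, $t5, 2 → $t5=6+2=8
cmp $t5, 10  (cmp 8,10)
blt L0: taken
and $t0, $t0, 63 → $t0=6&63=6
add $t5, $t5, 2 → $t5=8+2=10
cmp $t5, 10  (cmp 10,10)
blt L0: not taken
halt.
Total executed instructions: 16.

16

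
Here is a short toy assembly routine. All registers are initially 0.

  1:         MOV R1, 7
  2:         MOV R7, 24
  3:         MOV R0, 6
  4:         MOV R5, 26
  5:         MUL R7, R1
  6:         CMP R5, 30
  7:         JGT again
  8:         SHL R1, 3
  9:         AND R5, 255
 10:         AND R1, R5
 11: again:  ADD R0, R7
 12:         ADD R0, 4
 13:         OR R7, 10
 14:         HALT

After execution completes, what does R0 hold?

after MOV R1, 7: R1=7
after MOV R7, 24: R7=24
after MOV R0, 6: R0=6
after MOV R5, 26: R5=26
after MUL R7, R1: R7=24*7=168
CMP R5, 30  (cmp 26,30)
JGT again: not taken
after SHL R1, 3: R1=7<<3=56
after AND R5, 255: R5=26&255=26
after AND R1, R5: R1=56&26=24
after ADD R0, R7: R0=6+168=174
after ADD R0, 4: R0=174+4=178
after OR R7, 10: R7=168|10=170
halt.

178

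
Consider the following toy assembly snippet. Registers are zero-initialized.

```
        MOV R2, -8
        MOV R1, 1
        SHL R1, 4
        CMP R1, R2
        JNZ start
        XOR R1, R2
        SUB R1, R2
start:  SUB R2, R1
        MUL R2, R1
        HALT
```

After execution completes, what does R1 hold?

16

MOV R2, -8 → R2=-8
MOV R1, 1 → R1=1
SHL R1, 4 → R1=1<<4=16
CMP R1, R2  (cmp 16,-8)
JNZ start: taken
SUB R2, R1 → R2=(-8)-16=-24
MUL R2, R1 → R2=(-24)*16=-384
halt.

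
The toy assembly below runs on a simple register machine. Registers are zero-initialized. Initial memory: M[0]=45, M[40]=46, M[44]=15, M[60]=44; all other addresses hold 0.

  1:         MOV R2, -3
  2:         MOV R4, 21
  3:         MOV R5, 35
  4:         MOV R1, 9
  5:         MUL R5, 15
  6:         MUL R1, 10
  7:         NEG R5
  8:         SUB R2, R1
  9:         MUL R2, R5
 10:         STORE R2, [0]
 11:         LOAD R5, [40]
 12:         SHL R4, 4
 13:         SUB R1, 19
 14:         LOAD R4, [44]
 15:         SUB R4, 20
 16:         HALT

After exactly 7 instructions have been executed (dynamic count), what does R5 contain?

-525

after MOV R2, -3: R2=-3
after MOV R4, 21: R4=21
after MOV R5, 35: R5=35
after MOV R1, 9: R1=9
after MUL R5, 15: R5=35*15=525
after MUL R1, 10: R1=9*10=90
after NEG R5: R5=-(525)=-525
After step 7: R5 = -525.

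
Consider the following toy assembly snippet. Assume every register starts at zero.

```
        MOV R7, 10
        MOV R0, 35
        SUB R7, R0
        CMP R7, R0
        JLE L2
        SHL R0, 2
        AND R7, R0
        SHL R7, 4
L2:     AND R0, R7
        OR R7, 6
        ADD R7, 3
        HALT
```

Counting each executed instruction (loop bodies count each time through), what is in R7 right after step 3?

-25

MOV R7, 10 → R7=10
MOV R0, 35 → R0=35
SUB R7, R0 → R7=10-35=-25
After step 3: R7 = -25.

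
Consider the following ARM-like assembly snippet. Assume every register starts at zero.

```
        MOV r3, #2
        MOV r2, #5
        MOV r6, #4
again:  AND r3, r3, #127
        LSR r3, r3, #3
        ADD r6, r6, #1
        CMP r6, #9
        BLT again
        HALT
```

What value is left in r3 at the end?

MOV r3, #2 → r3=2
MOV r2, #5 → r2=5
MOV r6, #4 → r6=4
AND r3, r3, #127 → r3=2&127=2
LSR r3, r3, #3 → r3=2>>3=0
ADD r6, r6, #1 → r6=4+1=5
CMP r6, #9  (cmp 5,9)
BLT again: taken
AND r3, r3, #127 → r3=0&127=0
LSR r3, r3, #3 → r3=0>>3=0
ADD r6, r6, #1 → r6=5+1=6
CMP r6, #9  (cmp 6,9)
BLT again: taken
AND r3, r3, #127 → r3=0&127=0
LSR r3, r3, #3 → r3=0>>3=0
ADD r6, r6, #1 → r6=6+1=7
CMP r6, #9  (cmp 7,9)
BLT again: taken
AND r3, r3, #127 → r3=0&127=0
LSR r3, r3, #3 → r3=0>>3=0
ADD r6, r6, #1 → r6=7+1=8
CMP r6, #9  (cmp 8,9)
BLT again: taken
AND r3, r3, #127 → r3=0&127=0
LSR r3, r3, #3 → r3=0>>3=0
ADD r6, r6, #1 → r6=8+1=9
CMP r6, #9  (cmp 9,9)
BLT again: not taken
halt.

0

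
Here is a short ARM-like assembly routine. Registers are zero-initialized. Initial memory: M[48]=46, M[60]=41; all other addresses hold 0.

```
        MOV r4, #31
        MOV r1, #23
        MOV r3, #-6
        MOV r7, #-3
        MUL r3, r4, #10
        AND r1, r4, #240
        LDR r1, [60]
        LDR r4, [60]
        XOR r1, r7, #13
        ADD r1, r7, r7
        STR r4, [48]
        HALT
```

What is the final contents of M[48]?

41

MOV r4, #31 → r4=31
MOV r1, #23 → r1=23
MOV r3, #-6 → r3=-6
MOV r7, #-3 → r7=-3
MUL r3, r4, #10 → r3=31*10=310
AND r1, r4, #240 → r1=31&240=16
LDR r1, [60] → r1=M[60]=41
LDR r4, [60] → r4=M[60]=41
XOR r1, r7, #13 → r1=(-3)^13=-16
ADD r1, r7, r7 → r1=(-3)+(-3)=-6
STR r4, [48] → M[48]=41
halt.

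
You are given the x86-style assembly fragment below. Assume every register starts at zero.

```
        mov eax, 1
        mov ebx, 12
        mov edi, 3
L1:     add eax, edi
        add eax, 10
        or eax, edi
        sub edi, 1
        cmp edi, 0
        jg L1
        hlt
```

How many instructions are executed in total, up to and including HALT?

22

mov eax, 1 → eax=1
mov ebx, 12 → ebx=12
mov edi, 3 → edi=3
add eax, edi → eax=1+3=4
add eax, 10 → eax=4+10=14
or eax, edi → eax=14|3=15
sub edi, 1 → edi=3-1=2
cmp edi, 0  (cmp 2,0)
jg L1: taken
add eax, edi → eax=15+2=17
add eax, 10 → eax=17+10=27
or eax, edi → eax=27|2=27
sub edi, 1 → edi=2-1=1
cmp edi, 0  (cmp 1,0)
jg L1: taken
add eax, edi → eax=27+1=28
add eax, 10 → eax=28+10=38
or eax, edi → eax=38|1=39
sub edi, 1 → edi=1-1=0
cmp edi, 0  (cmp 0,0)
jg L1: not taken
halt.
Total executed instructions: 22.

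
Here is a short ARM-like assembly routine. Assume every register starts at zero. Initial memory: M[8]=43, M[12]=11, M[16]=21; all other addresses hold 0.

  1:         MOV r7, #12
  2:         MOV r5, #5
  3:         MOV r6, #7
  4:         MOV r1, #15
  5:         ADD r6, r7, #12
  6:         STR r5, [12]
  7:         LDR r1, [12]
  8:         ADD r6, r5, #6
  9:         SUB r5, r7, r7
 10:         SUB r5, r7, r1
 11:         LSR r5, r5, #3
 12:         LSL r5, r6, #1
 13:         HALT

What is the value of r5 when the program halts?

22

after MOV r7, #12: r7=12
after MOV r5, #5: r5=5
after MOV r6, #7: r6=7
after MOV r1, #15: r1=15
after ADD r6, r7, #12: r6=12+12=24
STR r5, [12] → M[12]=5
after LDR r1, [12]: r1=M[12]=5
after ADD r6, r5, #6: r6=5+6=11
after SUB r5, r7, r7: r5=12-12=0
after SUB r5, r7, r1: r5=12-5=7
after LSR r5, r5, #3: r5=7>>3=0
after LSL r5, r6, #1: r5=11<<1=22
halt.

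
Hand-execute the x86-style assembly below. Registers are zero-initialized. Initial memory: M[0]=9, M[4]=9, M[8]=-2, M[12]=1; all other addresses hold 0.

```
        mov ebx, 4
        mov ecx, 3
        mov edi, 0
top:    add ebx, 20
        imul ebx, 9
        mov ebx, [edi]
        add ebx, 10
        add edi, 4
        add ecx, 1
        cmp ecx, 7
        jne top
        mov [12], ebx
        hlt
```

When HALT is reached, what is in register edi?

after mov ebx, 4: ebx=4
after mov ecx, 3: ecx=3
after mov edi, 0: edi=0
after add ebx, 20: ebx=4+20=24
after imul ebx, 9: ebx=24*9=216
after mov ebx, [edi]: ebx=M[0]=9
after add ebx, 10: ebx=9+10=19
after add edi, 4: edi=0+4=4
after add ecx, 1: ecx=3+1=4
cmp ecx, 7  (cmp 4,7)
jne top: taken
after add ebx, 20: ebx=19+20=39
after imul ebx, 9: ebx=39*9=351
after mov ebx, [edi]: ebx=M[4]=9
after add ebx, 10: ebx=9+10=19
after add edi, 4: edi=4+4=8
after add ecx, 1: ecx=4+1=5
cmp ecx, 7  (cmp 5,7)
jne top: taken
after add ebx, 20: ebx=19+20=39
after imul ebx, 9: ebx=39*9=351
after mov ebx, [edi]: ebx=M[8]=-2
after add ebx, 10: ebx=(-2)+10=8
after add edi, 4: edi=8+4=12
after add ecx, 1: ecx=5+1=6
cmp ecx, 7  (cmp 6,7)
jne top: taken
after add ebx, 20: ebx=8+20=28
after imul ebx, 9: ebx=28*9=252
after mov ebx, [edi]: ebx=M[12]=1
after add ebx, 10: ebx=1+10=11
after add edi, 4: edi=12+4=16
after add ecx, 1: ecx=6+1=7
cmp ecx, 7  (cmp 7,7)
jne top: not taken
mov [12], ebx → M[12]=11
halt.

16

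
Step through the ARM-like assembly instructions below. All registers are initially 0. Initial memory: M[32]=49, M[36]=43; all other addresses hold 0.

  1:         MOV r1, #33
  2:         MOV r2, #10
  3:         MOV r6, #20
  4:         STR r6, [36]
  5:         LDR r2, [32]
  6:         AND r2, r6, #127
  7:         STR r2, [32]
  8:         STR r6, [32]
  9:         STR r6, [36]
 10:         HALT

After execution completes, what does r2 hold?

20

after MOV r1, #33: r1=33
after MOV r2, #10: r2=10
after MOV r6, #20: r6=20
STR r6, [36] → M[36]=20
after LDR r2, [32]: r2=M[32]=49
after AND r2, r6, #127: r2=20&127=20
STR r2, [32] → M[32]=20
STR r6, [32] → M[32]=20
STR r6, [36] → M[36]=20
halt.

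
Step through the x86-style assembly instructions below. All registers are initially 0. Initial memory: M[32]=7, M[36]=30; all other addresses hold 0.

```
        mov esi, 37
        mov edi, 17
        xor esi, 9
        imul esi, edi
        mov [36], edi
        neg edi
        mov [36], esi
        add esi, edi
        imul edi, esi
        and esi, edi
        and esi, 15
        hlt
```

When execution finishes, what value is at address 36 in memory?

748

after mov esi, 37: esi=37
after mov edi, 17: edi=17
after xor esi, 9: esi=37^9=44
after imul esi, edi: esi=44*17=748
mov [36], edi → M[36]=17
after neg edi: edi=-(17)=-17
mov [36], esi → M[36]=748
after add esi, edi: esi=748+(-17)=731
after imul edi, esi: edi=(-17)*731=-12427
after and esi, edi: esi=731&(-12427)=593
after and esi, 15: esi=593&15=1
halt.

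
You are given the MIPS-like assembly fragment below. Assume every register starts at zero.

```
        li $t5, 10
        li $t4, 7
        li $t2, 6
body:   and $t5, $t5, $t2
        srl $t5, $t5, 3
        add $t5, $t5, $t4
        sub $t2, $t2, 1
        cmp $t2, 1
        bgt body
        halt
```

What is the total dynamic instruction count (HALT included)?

34

li $t5, 10 → $t5=10
li $t4, 7 → $t4=7
li $t2, 6 → $t2=6
and $t5, $t5, $t2 → $t5=10&6=2
srl $t5, $t5, 3 → $t5=2>>3=0
add $t5, $t5, $t4 → $t5=0+7=7
sub $t2, $t2, 1 → $t2=6-1=5
cmp $t2, 1  (cmp 5,1)
bgt body: taken
and $t5, $t5, $t2 → $t5=7&5=5
srl $t5, $t5, 3 → $t5=5>>3=0
add $t5, $t5, $t4 → $t5=0+7=7
sub $t2, $t2, 1 → $t2=5-1=4
cmp $t2, 1  (cmp 4,1)
bgt body: taken
and $t5, $t5, $t2 → $t5=7&4=4
srl $t5, $t5, 3 → $t5=4>>3=0
add $t5, $t5, $t4 → $t5=0+7=7
sub $t2, $t2, 1 → $t2=4-1=3
cmp $t2, 1  (cmp 3,1)
bgt body: taken
and $t5, $t5, $t2 → $t5=7&3=3
srl $t5, $t5, 3 → $t5=3>>3=0
add $t5, $t5, $t4 → $t5=0+7=7
sub $t2, $t2, 1 → $t2=3-1=2
cmp $t2, 1  (cmp 2,1)
bgt body: taken
and $t5, $t5, $t2 → $t5=7&2=2
srl $t5, $t5, 3 → $t5=2>>3=0
add $t5, $t5, $t4 → $t5=0+7=7
sub $t2, $t2, 1 → $t2=2-1=1
cmp $t2, 1  (cmp 1,1)
bgt body: not taken
halt.
Total executed instructions: 34.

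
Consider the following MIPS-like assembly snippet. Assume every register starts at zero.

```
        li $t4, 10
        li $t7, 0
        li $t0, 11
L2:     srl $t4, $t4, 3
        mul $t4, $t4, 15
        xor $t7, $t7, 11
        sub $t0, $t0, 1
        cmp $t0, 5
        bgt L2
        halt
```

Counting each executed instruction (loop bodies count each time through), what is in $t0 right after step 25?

after li $t4, 10: $t4=10
after li $t7, 0: $t7=0
after li $t0, 11: $t0=11
after srl $t4, $t4, 3: $t4=10>>3=1
after mul $t4, $t4, 15: $t4=1*15=15
after xor $t7, $t7, 11: $t7=0^11=11
after sub $t0, $t0, 1: $t0=11-1=10
cmp $t0, 5  (cmp 10,5)
bgt L2: taken
after srl $t4, $t4, 3: $t4=15>>3=1
after mul $t4, $t4, 15: $t4=1*15=15
after xor $t7, $t7, 11: $t7=11^11=0
after sub $t0, $t0, 1: $t0=10-1=9
cmp $t0, 5  (cmp 9,5)
bgt L2: taken
after srl $t4, $t4, 3: $t4=15>>3=1
after mul $t4, $t4, 15: $t4=1*15=15
after xor $t7, $t7, 11: $t7=0^11=11
after sub $t0, $t0, 1: $t0=9-1=8
cmp $t0, 5  (cmp 8,5)
bgt L2: taken
after srl $t4, $t4, 3: $t4=15>>3=1
after mul $t4, $t4, 15: $t4=1*15=15
after xor $t7, $t7, 11: $t7=11^11=0
after sub $t0, $t0, 1: $t0=8-1=7
After step 25: $t0 = 7.

7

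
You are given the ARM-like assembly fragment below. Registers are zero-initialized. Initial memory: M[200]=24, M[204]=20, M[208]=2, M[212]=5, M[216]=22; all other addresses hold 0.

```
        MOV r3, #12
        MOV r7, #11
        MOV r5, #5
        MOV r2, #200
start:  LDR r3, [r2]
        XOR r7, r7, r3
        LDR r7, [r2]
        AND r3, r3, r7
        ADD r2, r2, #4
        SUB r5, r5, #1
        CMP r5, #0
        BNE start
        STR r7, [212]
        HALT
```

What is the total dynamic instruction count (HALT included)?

r3=12
r7=11
r5=5
r2=200
r3=M[200]=24
r7=11^24=19
r7=M[200]=24
r3=24&24=24
r2=200+4=204
r5=5-1=4
CMP r5, #0  (cmp 4,0)
BNE start: taken
r3=M[204]=20
r7=24^20=12
r7=M[204]=20
r3=20&20=20
r2=204+4=208
r5=4-1=3
CMP r5, #0  (cmp 3,0)
BNE start: taken
r3=M[208]=2
r7=20^2=22
r7=M[208]=2
r3=2&2=2
r2=208+4=212
r5=3-1=2
CMP r5, #0  (cmp 2,0)
BNE start: taken
r3=M[212]=5
r7=2^5=7
r7=M[212]=5
r3=5&5=5
r2=212+4=216
r5=2-1=1
CMP r5, #0  (cmp 1,0)
BNE start: taken
r3=M[216]=22
r7=5^22=19
r7=M[216]=22
r3=22&22=22
r2=216+4=220
r5=1-1=0
CMP r5, #0  (cmp 0,0)
BNE start: not taken
STR r7, [212] → M[212]=22
halt.
Total executed instructions: 46.

46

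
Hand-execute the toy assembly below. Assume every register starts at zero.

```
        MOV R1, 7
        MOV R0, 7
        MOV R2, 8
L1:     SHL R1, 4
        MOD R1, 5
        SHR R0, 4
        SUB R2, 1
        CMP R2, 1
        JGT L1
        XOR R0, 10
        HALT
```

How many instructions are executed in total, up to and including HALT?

47

after MOV R1, 7: R1=7
after MOV R0, 7: R0=7
after MOV R2, 8: R2=8
after SHL R1, 4: R1=7<<4=112
after MOD R1, 5: R1=112%5=2
after SHR R0, 4: R0=7>>4=0
after SUB R2, 1: R2=8-1=7
CMP R2, 1  (cmp 7,1)
JGT L1: taken
after SHL R1, 4: R1=2<<4=32
after MOD R1, 5: R1=32%5=2
after SHR R0, 4: R0=0>>4=0
after SUB R2, 1: R2=7-1=6
CMP R2, 1  (cmp 6,1)
JGT L1: taken
after SHL R1, 4: R1=2<<4=32
after MOD R1, 5: R1=32%5=2
after SHR R0, 4: R0=0>>4=0
after SUB R2, 1: R2=6-1=5
CMP R2, 1  (cmp 5,1)
JGT L1: taken
after SHL R1, 4: R1=2<<4=32
after MOD R1, 5: R1=32%5=2
after SHR R0, 4: R0=0>>4=0
after SUB R2, 1: R2=5-1=4
CMP R2, 1  (cmp 4,1)
JGT L1: taken
after SHL R1, 4: R1=2<<4=32
after MOD R1, 5: R1=32%5=2
after SHR R0, 4: R0=0>>4=0
after SUB R2, 1: R2=4-1=3
CMP R2, 1  (cmp 3,1)
JGT L1: taken
after SHL R1, 4: R1=2<<4=32
after MOD R1, 5: R1=32%5=2
after SHR R0, 4: R0=0>>4=0
after SUB R2, 1: R2=3-1=2
CMP R2, 1  (cmp 2,1)
JGT L1: taken
after SHL R1, 4: R1=2<<4=32
after MOD R1, 5: R1=32%5=2
after SHR R0, 4: R0=0>>4=0
after SUB R2, 1: R2=2-1=1
CMP R2, 1  (cmp 1,1)
JGT L1: not taken
after XOR R0, 10: R0=0^10=10
halt.
Total executed instructions: 47.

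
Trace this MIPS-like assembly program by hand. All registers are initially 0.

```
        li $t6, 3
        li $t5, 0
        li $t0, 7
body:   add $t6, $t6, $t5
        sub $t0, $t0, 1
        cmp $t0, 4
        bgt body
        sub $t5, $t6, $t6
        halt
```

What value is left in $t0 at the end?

li $t6, 3 → $t6=3
li $t5, 0 → $t5=0
li $t0, 7 → $t0=7
add $t6, $t6, $t5 → $t6=3+0=3
sub $t0, $t0, 1 → $t0=7-1=6
cmp $t0, 4  (cmp 6,4)
bgt body: taken
add $t6, $t6, $t5 → $t6=3+0=3
sub $t0, $t0, 1 → $t0=6-1=5
cmp $t0, 4  (cmp 5,4)
bgt body: taken
add $t6, $t6, $t5 → $t6=3+0=3
sub $t0, $t0, 1 → $t0=5-1=4
cmp $t0, 4  (cmp 4,4)
bgt body: not taken
sub $t5, $t6, $t6 → $t5=3-3=0
halt.

4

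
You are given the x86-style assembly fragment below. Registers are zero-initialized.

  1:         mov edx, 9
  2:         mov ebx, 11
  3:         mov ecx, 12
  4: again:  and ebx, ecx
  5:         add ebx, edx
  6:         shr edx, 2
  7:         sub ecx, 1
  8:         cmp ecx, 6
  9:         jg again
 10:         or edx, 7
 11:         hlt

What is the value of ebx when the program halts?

0

after mov edx, 9: edx=9
after mov ebx, 11: ebx=11
after mov ecx, 12: ecx=12
after and ebx, ecx: ebx=11&12=8
after add ebx, edx: ebx=8+9=17
after shr edx, 2: edx=9>>2=2
after sub ecx, 1: ecx=12-1=11
cmp ecx, 6  (cmp 11,6)
jg again: taken
after and ebx, ecx: ebx=17&11=1
after add ebx, edx: ebx=1+2=3
after shr edx, 2: edx=2>>2=0
after sub ecx, 1: ecx=11-1=10
cmp ecx, 6  (cmp 10,6)
jg again: taken
after and ebx, ecx: ebx=3&10=2
after add ebx, edx: ebx=2+0=2
after shr edx, 2: edx=0>>2=0
after sub ecx, 1: ecx=10-1=9
cmp ecx, 6  (cmp 9,6)
jg again: taken
after and ebx, ecx: ebx=2&9=0
after add ebx, edx: ebx=0+0=0
after shr edx, 2: edx=0>>2=0
after sub ecx, 1: ecx=9-1=8
cmp ecx, 6  (cmp 8,6)
jg again: taken
after and ebx, ecx: ebx=0&8=0
after add ebx, edx: ebx=0+0=0
after shr edx, 2: edx=0>>2=0
after sub ecx, 1: ecx=8-1=7
cmp ecx, 6  (cmp 7,6)
jg again: taken
after and ebx, ecx: ebx=0&7=0
after add ebx, edx: ebx=0+0=0
after shr edx, 2: edx=0>>2=0
after sub ecx, 1: ecx=7-1=6
cmp ecx, 6  (cmp 6,6)
jg again: not taken
after or edx, 7: edx=0|7=7
halt.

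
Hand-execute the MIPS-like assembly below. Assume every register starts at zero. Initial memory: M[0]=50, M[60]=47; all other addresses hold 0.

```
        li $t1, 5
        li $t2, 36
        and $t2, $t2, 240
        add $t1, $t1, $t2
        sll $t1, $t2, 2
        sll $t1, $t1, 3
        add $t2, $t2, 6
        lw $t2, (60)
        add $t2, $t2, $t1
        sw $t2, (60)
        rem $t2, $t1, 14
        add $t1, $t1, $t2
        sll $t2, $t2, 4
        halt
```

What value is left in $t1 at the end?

1026

li $t1, 5 → $t1=5
li $t2, 36 → $t2=36
and $t2, $t2, 240 → $t2=36&240=32
add $t1, $t1, $t2 → $t1=5+32=37
sll $t1, $t2, 2 → $t1=32<<2=128
sll $t1, $t1, 3 → $t1=128<<3=1024
add $t2, $t2, 6 → $t2=32+6=38
lw $t2, (60) → $t2=M[60]=47
add $t2, $t2, $t1 → $t2=47+1024=1071
sw $t2, (60) → M[60]=1071
rem $t2, $t1, 14 → $t2=1024%14=2
add $t1, $t1, $t2 → $t1=1024+2=1026
sll $t2, $t2, 4 → $t2=2<<4=32
halt.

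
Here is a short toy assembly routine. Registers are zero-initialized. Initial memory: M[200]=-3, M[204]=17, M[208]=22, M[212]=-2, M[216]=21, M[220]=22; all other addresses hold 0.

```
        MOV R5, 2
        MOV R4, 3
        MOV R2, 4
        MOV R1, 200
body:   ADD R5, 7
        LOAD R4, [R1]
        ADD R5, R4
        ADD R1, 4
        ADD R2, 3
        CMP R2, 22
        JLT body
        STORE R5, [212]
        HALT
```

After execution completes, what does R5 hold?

121

MOV R5, 2 → R5=2
MOV R4, 3 → R4=3
MOV R2, 4 → R2=4
MOV R1, 200 → R1=200
ADD R5, 7 → R5=2+7=9
LOAD R4, [R1] → R4=M[200]=-3
ADD R5, R4 → R5=9+(-3)=6
ADD R1, 4 → R1=200+4=204
ADD R2, 3 → R2=4+3=7
CMP R2, 22  (cmp 7,22)
JLT body: taken
ADD R5, 7 → R5=6+7=13
LOAD R4, [R1] → R4=M[204]=17
ADD R5, R4 → R5=13+17=30
ADD R1, 4 → R1=204+4=208
ADD R2, 3 → R2=7+3=10
CMP R2, 22  (cmp 10,22)
JLT body: taken
ADD R5, 7 → R5=30+7=37
LOAD R4, [R1] → R4=M[208]=22
ADD R5, R4 → R5=37+22=59
ADD R1, 4 → R1=208+4=212
ADD R2, 3 → R2=10+3=13
CMP R2, 22  (cmp 13,22)
JLT body: taken
ADD R5, 7 → R5=59+7=66
LOAD R4, [R1] → R4=M[212]=-2
ADD R5, R4 → R5=66+(-2)=64
ADD R1, 4 → R1=212+4=216
ADD R2, 3 → R2=13+3=16
CMP R2, 22  (cmp 16,22)
JLT body: taken
ADD R5, 7 → R5=64+7=71
LOAD R4, [R1] → R4=M[216]=21
ADD R5, R4 → R5=71+21=92
ADD R1, 4 → R1=216+4=220
ADD R2, 3 → R2=16+3=19
CMP R2, 22  (cmp 19,22)
JLT body: taken
ADD R5, 7 → R5=92+7=99
LOAD R4, [R1] → R4=M[220]=22
ADD R5, R4 → R5=99+22=121
ADD R1, 4 → R1=220+4=224
ADD R2, 3 → R2=19+3=22
CMP R2, 22  (cmp 22,22)
JLT body: not taken
STORE R5, [212] → M[212]=121
halt.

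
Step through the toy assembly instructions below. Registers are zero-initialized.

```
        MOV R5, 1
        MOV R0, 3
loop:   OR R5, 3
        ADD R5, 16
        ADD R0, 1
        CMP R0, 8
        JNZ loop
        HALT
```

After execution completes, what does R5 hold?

after MOV R5, 1: R5=1
after MOV R0, 3: R0=3
after OR R5, 3: R5=1|3=3
after ADD R5, 16: R5=3+16=19
after ADD R0, 1: R0=3+1=4
CMP R0, 8  (cmp 4,8)
JNZ loop: taken
after OR R5, 3: R5=19|3=19
after ADD R5, 16: R5=19+16=35
after ADD R0, 1: R0=4+1=5
CMP R0, 8  (cmp 5,8)
JNZ loop: taken
after OR R5, 3: R5=35|3=35
after ADD R5, 16: R5=35+16=51
after ADD R0, 1: R0=5+1=6
CMP R0, 8  (cmp 6,8)
JNZ loop: taken
after OR R5, 3: R5=51|3=51
after ADD R5, 16: R5=51+16=67
after ADD R0, 1: R0=6+1=7
CMP R0, 8  (cmp 7,8)
JNZ loop: taken
after OR R5, 3: R5=67|3=67
after ADD R5, 16: R5=67+16=83
after ADD R0, 1: R0=7+1=8
CMP R0, 8  (cmp 8,8)
JNZ loop: not taken
halt.

83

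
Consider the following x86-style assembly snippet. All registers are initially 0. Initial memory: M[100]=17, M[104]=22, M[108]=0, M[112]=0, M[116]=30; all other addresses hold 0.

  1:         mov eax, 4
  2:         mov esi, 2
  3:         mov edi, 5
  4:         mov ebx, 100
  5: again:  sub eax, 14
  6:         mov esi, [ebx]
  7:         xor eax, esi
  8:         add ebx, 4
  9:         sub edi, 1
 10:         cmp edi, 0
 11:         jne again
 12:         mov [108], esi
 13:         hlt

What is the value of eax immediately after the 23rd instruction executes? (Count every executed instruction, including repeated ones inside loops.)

-63

eax=4
esi=2
edi=5
ebx=100
eax=4-14=-10
esi=M[100]=17
eax=(-10)^17=-25
ebx=100+4=104
edi=5-1=4
cmp edi, 0  (cmp 4,0)
jne again: taken
eax=(-25)-14=-39
esi=M[104]=22
eax=(-39)^22=-49
ebx=104+4=108
edi=4-1=3
cmp edi, 0  (cmp 3,0)
jne again: taken
eax=(-49)-14=-63
esi=M[108]=0
eax=(-63)^0=-63
ebx=108+4=112
edi=3-1=2
After step 23: eax = -63.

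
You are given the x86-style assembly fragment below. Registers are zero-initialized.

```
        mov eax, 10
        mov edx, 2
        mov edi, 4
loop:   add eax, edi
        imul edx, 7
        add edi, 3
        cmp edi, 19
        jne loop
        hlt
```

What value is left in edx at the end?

after mov eax, 10: eax=10
after mov edx, 2: edx=2
after mov edi, 4: edi=4
after add eax, edi: eax=10+4=14
after imul edx, 7: edx=2*7=14
after add edi, 3: edi=4+3=7
cmp edi, 19  (cmp 7,19)
jne loop: taken
after add eax, edi: eax=14+7=21
after imul edx, 7: edx=14*7=98
after add edi, 3: edi=7+3=10
cmp edi, 19  (cmp 10,19)
jne loop: taken
after add eax, edi: eax=21+10=31
after imul edx, 7: edx=98*7=686
after add edi, 3: edi=10+3=13
cmp edi, 19  (cmp 13,19)
jne loop: taken
after add eax, edi: eax=31+13=44
after imul edx, 7: edx=686*7=4802
after add edi, 3: edi=13+3=16
cmp edi, 19  (cmp 16,19)
jne loop: taken
after add eax, edi: eax=44+16=60
after imul edx, 7: edx=4802*7=33614
after add edi, 3: edi=16+3=19
cmp edi, 19  (cmp 19,19)
jne loop: not taken
halt.

33614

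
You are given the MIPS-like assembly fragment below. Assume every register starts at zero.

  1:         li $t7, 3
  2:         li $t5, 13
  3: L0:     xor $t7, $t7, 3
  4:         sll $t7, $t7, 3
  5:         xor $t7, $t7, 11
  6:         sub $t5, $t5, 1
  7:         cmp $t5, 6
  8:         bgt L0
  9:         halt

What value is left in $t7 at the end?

li $t7, 3 → $t7=3
li $t5, 13 → $t5=13
xor $t7, $t7, 3 → $t7=3^3=0
sll $t7, $t7, 3 → $t7=0<<3=0
xor $t7, $t7, 11 → $t7=0^11=11
sub $t5, $t5, 1 → $t5=13-1=12
cmp $t5, 6  (cmp 12,6)
bgt L0: taken
xor $t7, $t7, 3 → $t7=11^3=8
sll $t7, $t7, 3 → $t7=8<<3=64
xor $t7, $t7, 11 → $t7=64^11=75
sub $t5, $t5, 1 → $t5=12-1=11
cmp $t5, 6  (cmp 11,6)
bgt L0: taken
xor $t7, $t7, 3 → $t7=75^3=72
sll $t7, $t7, 3 → $t7=72<<3=576
xor $t7, $t7, 11 → $t7=576^11=587
sub $t5, $t5, 1 → $t5=11-1=10
cmp $t5, 6  (cmp 10,6)
bgt L0: taken
xor $t7, $t7, 3 → $t7=587^3=584
sll $t7, $t7, 3 → $t7=584<<3=4672
xor $t7, $t7, 11 → $t7=4672^11=4683
sub $t5, $t5, 1 → $t5=10-1=9
cmp $t5, 6  (cmp 9,6)
bgt L0: taken
xor $t7, $t7, 3 → $t7=4683^3=4680
sll $t7, $t7, 3 → $t7=4680<<3=37440
xor $t7, $t7, 11 → $t7=37440^11=37451
sub $t5, $t5, 1 → $t5=9-1=8
cmp $t5, 6  (cmp 8,6)
bgt L0: taken
xor $t7, $t7, 3 → $t7=37451^3=37448
sll $t7, $t7, 3 → $t7=37448<<3=299584
xor $t7, $t7, 11 → $t7=299584^11=299595
sub $t5, $t5, 1 → $t5=8-1=7
cmp $t5, 6  (cmp 7,6)
bgt L0: taken
xor $t7, $t7, 3 → $t7=299595^3=299592
sll $t7, $t7, 3 → $t7=299592<<3=2396736
xor $t7, $t7, 11 → $t7=2396736^11=2396747
sub $t5, $t5, 1 → $t5=7-1=6
cmp $t5, 6  (cmp 6,6)
bgt L0: not taken
halt.

2396747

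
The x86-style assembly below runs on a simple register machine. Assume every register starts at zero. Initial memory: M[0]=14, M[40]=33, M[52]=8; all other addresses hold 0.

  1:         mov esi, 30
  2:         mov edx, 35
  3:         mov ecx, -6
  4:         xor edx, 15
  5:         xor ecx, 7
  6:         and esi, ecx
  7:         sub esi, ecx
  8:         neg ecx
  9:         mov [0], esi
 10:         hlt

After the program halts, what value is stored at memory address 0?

mov esi, 30 → esi=30
mov edx, 35 → edx=35
mov ecx, -6 → ecx=-6
xor edx, 15 → edx=35^15=44
xor ecx, 7 → ecx=(-6)^7=-3
and esi, ecx → esi=30&(-3)=28
sub esi, ecx → esi=28-(-3)=31
neg ecx → ecx=-(-3)=3
mov [0], esi → M[0]=31
halt.

31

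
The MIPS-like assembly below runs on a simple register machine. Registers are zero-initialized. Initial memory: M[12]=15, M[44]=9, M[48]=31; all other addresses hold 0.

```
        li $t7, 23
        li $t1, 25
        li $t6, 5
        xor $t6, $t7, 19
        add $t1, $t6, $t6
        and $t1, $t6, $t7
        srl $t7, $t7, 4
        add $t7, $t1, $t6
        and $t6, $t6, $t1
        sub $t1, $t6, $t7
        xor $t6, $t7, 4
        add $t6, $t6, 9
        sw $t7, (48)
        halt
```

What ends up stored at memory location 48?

$t7=23
$t1=25
$t6=5
$t6=23^19=4
$t1=4+4=8
$t1=4&23=4
$t7=23>>4=1
$t7=4+4=8
$t6=4&4=4
$t1=4-8=-4
$t6=8^4=12
$t6=12+9=21
sw $t7, (48) → M[48]=8
halt.

8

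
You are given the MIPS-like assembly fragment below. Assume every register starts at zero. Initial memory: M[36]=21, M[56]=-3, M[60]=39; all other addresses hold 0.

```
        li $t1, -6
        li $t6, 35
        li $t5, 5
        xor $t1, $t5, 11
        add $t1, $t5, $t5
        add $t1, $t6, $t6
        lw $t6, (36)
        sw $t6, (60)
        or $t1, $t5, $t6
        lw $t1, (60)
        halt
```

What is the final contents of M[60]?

li $t1, -6 → $t1=-6
li $t6, 35 → $t6=35
li $t5, 5 → $t5=5
xor $t1, $t5, 11 → $t1=5^11=14
add $t1, $t5, $t5 → $t1=5+5=10
add $t1, $t6, $t6 → $t1=35+35=70
lw $t6, (36) → $t6=M[36]=21
sw $t6, (60) → M[60]=21
or $t1, $t5, $t6 → $t1=5|21=21
lw $t1, (60) → $t1=M[60]=21
halt.

21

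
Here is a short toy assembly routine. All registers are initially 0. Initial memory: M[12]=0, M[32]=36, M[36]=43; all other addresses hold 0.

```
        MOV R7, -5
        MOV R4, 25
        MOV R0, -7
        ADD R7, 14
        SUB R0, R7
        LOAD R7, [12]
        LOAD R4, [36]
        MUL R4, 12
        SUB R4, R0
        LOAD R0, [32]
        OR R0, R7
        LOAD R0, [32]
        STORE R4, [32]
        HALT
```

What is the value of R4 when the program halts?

after MOV R7, -5: R7=-5
after MOV R4, 25: R4=25
after MOV R0, -7: R0=-7
after ADD R7, 14: R7=(-5)+14=9
after SUB R0, R7: R0=(-7)-9=-16
after LOAD R7, [12]: R7=M[12]=0
after LOAD R4, [36]: R4=M[36]=43
after MUL R4, 12: R4=43*12=516
after SUB R4, R0: R4=516-(-16)=532
after LOAD R0, [32]: R0=M[32]=36
after OR R0, R7: R0=36|0=36
after LOAD R0, [32]: R0=M[32]=36
STORE R4, [32] → M[32]=532
halt.

532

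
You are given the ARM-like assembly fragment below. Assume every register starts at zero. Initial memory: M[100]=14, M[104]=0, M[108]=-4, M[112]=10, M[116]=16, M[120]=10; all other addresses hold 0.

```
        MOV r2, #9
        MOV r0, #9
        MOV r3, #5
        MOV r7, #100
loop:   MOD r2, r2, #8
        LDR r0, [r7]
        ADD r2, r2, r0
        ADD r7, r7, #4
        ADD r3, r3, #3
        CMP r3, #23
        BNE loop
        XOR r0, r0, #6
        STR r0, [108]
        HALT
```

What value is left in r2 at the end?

15

r2=9
r0=9
r3=5
r7=100
r2=9%8=1
r0=M[100]=14
r2=1+14=15
r7=100+4=104
r3=5+3=8
CMP r3, #23  (cmp 8,23)
BNE loop: taken
r2=15%8=7
r0=M[104]=0
r2=7+0=7
r7=104+4=108
r3=8+3=11
CMP r3, #23  (cmp 11,23)
BNE loop: taken
r2=7%8=7
r0=M[108]=-4
r2=7+(-4)=3
r7=108+4=112
r3=11+3=14
CMP r3, #23  (cmp 14,23)
BNE loop: taken
r2=3%8=3
r0=M[112]=10
r2=3+10=13
r7=112+4=116
r3=14+3=17
CMP r3, #23  (cmp 17,23)
BNE loop: taken
r2=13%8=5
r0=M[116]=16
r2=5+16=21
r7=116+4=120
r3=17+3=20
CMP r3, #23  (cmp 20,23)
BNE loop: taken
r2=21%8=5
r0=M[120]=10
r2=5+10=15
r7=120+4=124
r3=20+3=23
CMP r3, #23  (cmp 23,23)
BNE loop: not taken
r0=10^6=12
STR r0, [108] → M[108]=12
halt.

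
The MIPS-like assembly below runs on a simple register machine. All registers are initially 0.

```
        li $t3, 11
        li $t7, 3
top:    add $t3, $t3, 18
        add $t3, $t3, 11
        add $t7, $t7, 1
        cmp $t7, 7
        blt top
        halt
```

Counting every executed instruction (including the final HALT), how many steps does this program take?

23

$t3=11
$t7=3
$t3=11+18=29
$t3=29+11=40
$t7=3+1=4
cmp $t7, 7  (cmp 4,7)
blt top: taken
$t3=40+18=58
$t3=58+11=69
$t7=4+1=5
cmp $t7, 7  (cmp 5,7)
blt top: taken
$t3=69+18=87
$t3=87+11=98
$t7=5+1=6
cmp $t7, 7  (cmp 6,7)
blt top: taken
$t3=98+18=116
$t3=116+11=127
$t7=6+1=7
cmp $t7, 7  (cmp 7,7)
blt top: not taken
halt.
Total executed instructions: 23.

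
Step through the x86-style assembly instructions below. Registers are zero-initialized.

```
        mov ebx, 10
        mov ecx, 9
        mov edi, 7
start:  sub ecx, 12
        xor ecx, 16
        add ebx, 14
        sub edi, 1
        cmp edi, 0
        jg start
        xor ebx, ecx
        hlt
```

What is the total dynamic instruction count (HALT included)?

ebx=10
ecx=9
edi=7
ecx=9-12=-3
ecx=(-3)^16=-19
ebx=10+14=24
edi=7-1=6
cmp edi, 0  (cmp 6,0)
jg start: taken
ecx=(-19)-12=-31
ecx=(-31)^16=-15
ebx=24+14=38
edi=6-1=5
cmp edi, 0  (cmp 5,0)
jg start: taken
ecx=(-15)-12=-27
ecx=(-27)^16=-11
ebx=38+14=52
edi=5-1=4
cmp edi, 0  (cmp 4,0)
jg start: taken
ecx=(-11)-12=-23
ecx=(-23)^16=-7
ebx=52+14=66
edi=4-1=3
cmp edi, 0  (cmp 3,0)
jg start: taken
ecx=(-7)-12=-19
ecx=(-19)^16=-3
ebx=66+14=80
edi=3-1=2
cmp edi, 0  (cmp 2,0)
jg start: taken
ecx=(-3)-12=-15
ecx=(-15)^16=-31
ebx=80+14=94
edi=2-1=1
cmp edi, 0  (cmp 1,0)
jg start: taken
ecx=(-31)-12=-43
ecx=(-43)^16=-59
ebx=94+14=108
edi=1-1=0
cmp edi, 0  (cmp 0,0)
jg start: not taken
ebx=108^(-59)=-87
halt.
Total executed instructions: 47.

47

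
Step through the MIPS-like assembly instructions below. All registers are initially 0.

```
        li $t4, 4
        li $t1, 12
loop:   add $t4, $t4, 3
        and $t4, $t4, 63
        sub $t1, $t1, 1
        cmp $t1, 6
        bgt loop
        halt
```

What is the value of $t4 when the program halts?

li $t4, 4 → $t4=4
li $t1, 12 → $t1=12
add $t4, $t4, 3 → $t4=4+3=7
and $t4, $t4, 63 → $t4=7&63=7
sub $t1, $t1, 1 → $t1=12-1=11
cmp $t1, 6  (cmp 11,6)
bgt loop: taken
add $t4, $t4, 3 → $t4=7+3=10
and $t4, $t4, 63 → $t4=10&63=10
sub $t1, $t1, 1 → $t1=11-1=10
cmp $t1, 6  (cmp 10,6)
bgt loop: taken
add $t4, $t4, 3 → $t4=10+3=13
and $t4, $t4, 63 → $t4=13&63=13
sub $t1, $t1, 1 → $t1=10-1=9
cmp $t1, 6  (cmp 9,6)
bgt loop: taken
add $t4, $t4, 3 → $t4=13+3=16
and $t4, $t4, 63 → $t4=16&63=16
sub $t1, $t1, 1 → $t1=9-1=8
cmp $t1, 6  (cmp 8,6)
bgt loop: taken
add $t4, $t4, 3 → $t4=16+3=19
and $t4, $t4, 63 → $t4=19&63=19
sub $t1, $t1, 1 → $t1=8-1=7
cmp $t1, 6  (cmp 7,6)
bgt loop: taken
add $t4, $t4, 3 → $t4=19+3=22
and $t4, $t4, 63 → $t4=22&63=22
sub $t1, $t1, 1 → $t1=7-1=6
cmp $t1, 6  (cmp 6,6)
bgt loop: not taken
halt.

22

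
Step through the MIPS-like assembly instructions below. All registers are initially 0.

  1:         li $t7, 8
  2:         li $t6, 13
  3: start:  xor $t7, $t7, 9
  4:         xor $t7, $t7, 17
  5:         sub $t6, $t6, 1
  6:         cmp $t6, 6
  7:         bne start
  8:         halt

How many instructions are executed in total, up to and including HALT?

38

after li $t7, 8: $t7=8
after li $t6, 13: $t6=13
after xor $t7, $t7, 9: $t7=8^9=1
after xor $t7, $t7, 17: $t7=1^17=16
after sub $t6, $t6, 1: $t6=13-1=12
cmp $t6, 6  (cmp 12,6)
bne start: taken
after xor $t7, $t7, 9: $t7=16^9=25
after xor $t7, $t7, 17: $t7=25^17=8
after sub $t6, $t6, 1: $t6=12-1=11
cmp $t6, 6  (cmp 11,6)
bne start: taken
after xor $t7, $t7, 9: $t7=8^9=1
after xor $t7, $t7, 17: $t7=1^17=16
after sub $t6, $t6, 1: $t6=11-1=10
cmp $t6, 6  (cmp 10,6)
bne start: taken
after xor $t7, $t7, 9: $t7=16^9=25
after xor $t7, $t7, 17: $t7=25^17=8
after sub $t6, $t6, 1: $t6=10-1=9
cmp $t6, 6  (cmp 9,6)
bne start: taken
after xor $t7, $t7, 9: $t7=8^9=1
after xor $t7, $t7, 17: $t7=1^17=16
after sub $t6, $t6, 1: $t6=9-1=8
cmp $t6, 6  (cmp 8,6)
bne start: taken
after xor $t7, $t7, 9: $t7=16^9=25
after xor $t7, $t7, 17: $t7=25^17=8
after sub $t6, $t6, 1: $t6=8-1=7
cmp $t6, 6  (cmp 7,6)
bne start: taken
after xor $t7, $t7, 9: $t7=8^9=1
after xor $t7, $t7, 17: $t7=1^17=16
after sub $t6, $t6, 1: $t6=7-1=6
cmp $t6, 6  (cmp 6,6)
bne start: not taken
halt.
Total executed instructions: 38.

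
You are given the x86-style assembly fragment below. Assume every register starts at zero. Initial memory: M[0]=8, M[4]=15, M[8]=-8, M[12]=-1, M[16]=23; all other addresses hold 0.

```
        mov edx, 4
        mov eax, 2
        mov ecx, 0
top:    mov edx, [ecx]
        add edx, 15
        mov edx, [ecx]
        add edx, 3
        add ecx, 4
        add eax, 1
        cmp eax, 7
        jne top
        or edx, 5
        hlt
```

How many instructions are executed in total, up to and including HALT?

after mov edx, 4: edx=4
after mov eax, 2: eax=2
after mov ecx, 0: ecx=0
after mov edx, [ecx]: edx=M[0]=8
after add edx, 15: edx=8+15=23
after mov edx, [ecx]: edx=M[0]=8
after add edx, 3: edx=8+3=11
after add ecx, 4: ecx=0+4=4
after add eax, 1: eax=2+1=3
cmp eax, 7  (cmp 3,7)
jne top: taken
after mov edx, [ecx]: edx=M[4]=15
after add edx, 15: edx=15+15=30
after mov edx, [ecx]: edx=M[4]=15
after add edx, 3: edx=15+3=18
after add ecx, 4: ecx=4+4=8
after add eax, 1: eax=3+1=4
cmp eax, 7  (cmp 4,7)
jne top: taken
after mov edx, [ecx]: edx=M[8]=-8
after add edx, 15: edx=(-8)+15=7
after mov edx, [ecx]: edx=M[8]=-8
after add edx, 3: edx=(-8)+3=-5
after add ecx, 4: ecx=8+4=12
after add eax, 1: eax=4+1=5
cmp eax, 7  (cmp 5,7)
jne top: taken
after mov edx, [ecx]: edx=M[12]=-1
after add edx, 15: edx=(-1)+15=14
after mov edx, [ecx]: edx=M[12]=-1
after add edx, 3: edx=(-1)+3=2
after add ecx, 4: ecx=12+4=16
after add eax, 1: eax=5+1=6
cmp eax, 7  (cmp 6,7)
jne top: taken
after mov edx, [ecx]: edx=M[16]=23
after add edx, 15: edx=23+15=38
after mov edx, [ecx]: edx=M[16]=23
after add edx, 3: edx=23+3=26
after add ecx, 4: ecx=16+4=20
after add eax, 1: eax=6+1=7
cmp eax, 7  (cmp 7,7)
jne top: not taken
after or edx, 5: edx=26|5=31
halt.
Total executed instructions: 45.

45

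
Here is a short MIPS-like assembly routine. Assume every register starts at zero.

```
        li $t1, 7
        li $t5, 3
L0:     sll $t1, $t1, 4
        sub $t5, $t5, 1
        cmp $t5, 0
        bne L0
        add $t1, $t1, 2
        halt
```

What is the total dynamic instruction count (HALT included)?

16

after li $t1, 7: $t1=7
after li $t5, 3: $t5=3
after sll $t1, $t1, 4: $t1=7<<4=112
after sub $t5, $t5, 1: $t5=3-1=2
cmp $t5, 0  (cmp 2,0)
bne L0: taken
after sll $t1, $t1, 4: $t1=112<<4=1792
after sub $t5, $t5, 1: $t5=2-1=1
cmp $t5, 0  (cmp 1,0)
bne L0: taken
after sll $t1, $t1, 4: $t1=1792<<4=28672
after sub $t5, $t5, 1: $t5=1-1=0
cmp $t5, 0  (cmp 0,0)
bne L0: not taken
after add $t1, $t1, 2: $t1=28672+2=28674
halt.
Total executed instructions: 16.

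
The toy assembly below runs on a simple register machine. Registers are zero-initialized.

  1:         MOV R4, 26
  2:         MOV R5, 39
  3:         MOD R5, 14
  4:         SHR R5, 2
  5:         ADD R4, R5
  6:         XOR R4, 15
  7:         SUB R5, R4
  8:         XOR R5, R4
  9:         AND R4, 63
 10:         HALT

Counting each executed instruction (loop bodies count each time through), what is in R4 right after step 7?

19

MOV R4, 26 → R4=26
MOV R5, 39 → R5=39
MOD R5, 14 → R5=39%14=11
SHR R5, 2 → R5=11>>2=2
ADD R4, R5 → R4=26+2=28
XOR R4, 15 → R4=28^15=19
SUB R5, R4 → R5=2-19=-17
After step 7: R4 = 19.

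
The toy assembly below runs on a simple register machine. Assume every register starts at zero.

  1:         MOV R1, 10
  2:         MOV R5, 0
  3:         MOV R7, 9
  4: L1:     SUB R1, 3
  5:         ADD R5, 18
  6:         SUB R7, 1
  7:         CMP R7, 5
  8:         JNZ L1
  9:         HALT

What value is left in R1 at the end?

R1=10
R5=0
R7=9
R1=10-3=7
R5=0+18=18
R7=9-1=8
CMP R7, 5  (cmp 8,5)
JNZ L1: taken
R1=7-3=4
R5=18+18=36
R7=8-1=7
CMP R7, 5  (cmp 7,5)
JNZ L1: taken
R1=4-3=1
R5=36+18=54
R7=7-1=6
CMP R7, 5  (cmp 6,5)
JNZ L1: taken
R1=1-3=-2
R5=54+18=72
R7=6-1=5
CMP R7, 5  (cmp 5,5)
JNZ L1: not taken
halt.

-2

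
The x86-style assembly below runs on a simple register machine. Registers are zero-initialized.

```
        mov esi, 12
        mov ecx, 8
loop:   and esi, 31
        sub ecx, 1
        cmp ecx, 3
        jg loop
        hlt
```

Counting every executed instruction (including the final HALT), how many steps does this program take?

23

mov esi, 12 → esi=12
mov ecx, 8 → ecx=8
and esi, 31 → esi=12&31=12
sub ecx, 1 → ecx=8-1=7
cmp ecx, 3  (cmp 7,3)
jg loop: taken
and esi, 31 → esi=12&31=12
sub ecx, 1 → ecx=7-1=6
cmp ecx, 3  (cmp 6,3)
jg loop: taken
and esi, 31 → esi=12&31=12
sub ecx, 1 → ecx=6-1=5
cmp ecx, 3  (cmp 5,3)
jg loop: taken
and esi, 31 → esi=12&31=12
sub ecx, 1 → ecx=5-1=4
cmp ecx, 3  (cmp 4,3)
jg loop: taken
and esi, 31 → esi=12&31=12
sub ecx, 1 → ecx=4-1=3
cmp ecx, 3  (cmp 3,3)
jg loop: not taken
halt.
Total executed instructions: 23.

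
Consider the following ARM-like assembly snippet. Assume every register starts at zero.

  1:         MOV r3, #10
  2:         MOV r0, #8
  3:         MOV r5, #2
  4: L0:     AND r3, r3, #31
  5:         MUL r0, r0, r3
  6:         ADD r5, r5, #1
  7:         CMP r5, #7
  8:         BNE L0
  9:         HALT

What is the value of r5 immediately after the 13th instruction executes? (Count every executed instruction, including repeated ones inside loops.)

4

after MOV r3, #10: r3=10
after MOV r0, #8: r0=8
after MOV r5, #2: r5=2
after AND r3, r3, #31: r3=10&31=10
after MUL r0, r0, r3: r0=8*10=80
after ADD r5, r5, #1: r5=2+1=3
CMP r5, #7  (cmp 3,7)
BNE L0: taken
after AND r3, r3, #31: r3=10&31=10
after MUL r0, r0, r3: r0=80*10=800
after ADD r5, r5, #1: r5=3+1=4
CMP r5, #7  (cmp 4,7)
BNE L0: taken
After step 13: r5 = 4.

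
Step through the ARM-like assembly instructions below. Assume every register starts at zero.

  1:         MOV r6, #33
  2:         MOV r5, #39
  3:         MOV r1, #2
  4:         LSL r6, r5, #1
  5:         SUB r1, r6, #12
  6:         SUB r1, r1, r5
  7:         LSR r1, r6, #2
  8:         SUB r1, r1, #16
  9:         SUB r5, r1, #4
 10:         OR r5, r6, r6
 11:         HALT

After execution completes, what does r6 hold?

after MOV r6, #33: r6=33
after MOV r5, #39: r5=39
after MOV r1, #2: r1=2
after LSL r6, r5, #1: r6=39<<1=78
after SUB r1, r6, #12: r1=78-12=66
after SUB r1, r1, r5: r1=66-39=27
after LSR r1, r6, #2: r1=78>>2=19
after SUB r1, r1, #16: r1=19-16=3
after SUB r5, r1, #4: r5=3-4=-1
after OR r5, r6, r6: r5=78|78=78
halt.

78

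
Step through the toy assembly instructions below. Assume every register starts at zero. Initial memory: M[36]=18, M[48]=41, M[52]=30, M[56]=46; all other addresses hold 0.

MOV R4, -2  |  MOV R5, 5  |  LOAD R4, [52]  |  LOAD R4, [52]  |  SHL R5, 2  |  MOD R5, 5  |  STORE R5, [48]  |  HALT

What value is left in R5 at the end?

R4=-2
R5=5
R4=M[52]=30
R4=M[52]=30
R5=5<<2=20
R5=20%5=0
STORE R5, [48] → M[48]=0
halt.

0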